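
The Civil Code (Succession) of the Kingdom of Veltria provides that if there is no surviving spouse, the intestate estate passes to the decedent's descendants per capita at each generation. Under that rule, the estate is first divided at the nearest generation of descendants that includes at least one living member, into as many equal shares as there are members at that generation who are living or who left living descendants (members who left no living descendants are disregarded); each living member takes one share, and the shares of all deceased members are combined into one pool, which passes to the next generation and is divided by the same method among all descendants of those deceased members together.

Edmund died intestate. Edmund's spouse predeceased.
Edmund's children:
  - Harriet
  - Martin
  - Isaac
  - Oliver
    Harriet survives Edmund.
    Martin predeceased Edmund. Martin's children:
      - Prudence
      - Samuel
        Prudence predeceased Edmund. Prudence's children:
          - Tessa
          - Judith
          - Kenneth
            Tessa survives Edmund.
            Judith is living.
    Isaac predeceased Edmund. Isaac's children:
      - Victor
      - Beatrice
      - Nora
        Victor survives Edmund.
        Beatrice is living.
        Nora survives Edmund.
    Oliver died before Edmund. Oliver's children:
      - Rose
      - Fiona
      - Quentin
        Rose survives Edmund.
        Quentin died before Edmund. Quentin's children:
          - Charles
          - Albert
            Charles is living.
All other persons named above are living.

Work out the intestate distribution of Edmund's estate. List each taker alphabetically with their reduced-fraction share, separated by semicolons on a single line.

Albert 3/80; Beatrice 3/32; Charles 3/80; Fiona 3/32; Harriet 1/4; Judith 3/80; Kenneth 3/80; Nora 3/32; Rose 3/32; Samuel 3/32; Tessa 3/80; Victor 3/32

There is no surviving spouse, so the entire estate passes to Edmund's descendants per capita at each generation.
At generation 1 (Harriet, Martin, Isaac, Oliver) there are 4 shares of (1)/4 = 1/4 each.
Living: Harriet — each takes 1/4.
Deceased: Martin, Isaac, and Oliver. Their combined 3/4 is pooled and carried to generation 2.
At generation 2 (Prudence, Samuel, Victor, Beatrice, Nora, Rose, Fiona, Quentin) there are 8 shares of (3/4)/8 = 3/32 each.
Living: Samuel, Victor, Beatrice, Nora, Rose, and Fiona — each takes 3/32.
Deceased: Prudence and Quentin. Their combined 3/16 is pooled and carried to generation 3.
At generation 3 (Tessa, Judith, Kenneth, Charles, Albert) there are 5 shares of (3/16)/5 = 3/80 each.
Living: Tessa, Judith, Kenneth, Charles, and Albert — each takes 3/80.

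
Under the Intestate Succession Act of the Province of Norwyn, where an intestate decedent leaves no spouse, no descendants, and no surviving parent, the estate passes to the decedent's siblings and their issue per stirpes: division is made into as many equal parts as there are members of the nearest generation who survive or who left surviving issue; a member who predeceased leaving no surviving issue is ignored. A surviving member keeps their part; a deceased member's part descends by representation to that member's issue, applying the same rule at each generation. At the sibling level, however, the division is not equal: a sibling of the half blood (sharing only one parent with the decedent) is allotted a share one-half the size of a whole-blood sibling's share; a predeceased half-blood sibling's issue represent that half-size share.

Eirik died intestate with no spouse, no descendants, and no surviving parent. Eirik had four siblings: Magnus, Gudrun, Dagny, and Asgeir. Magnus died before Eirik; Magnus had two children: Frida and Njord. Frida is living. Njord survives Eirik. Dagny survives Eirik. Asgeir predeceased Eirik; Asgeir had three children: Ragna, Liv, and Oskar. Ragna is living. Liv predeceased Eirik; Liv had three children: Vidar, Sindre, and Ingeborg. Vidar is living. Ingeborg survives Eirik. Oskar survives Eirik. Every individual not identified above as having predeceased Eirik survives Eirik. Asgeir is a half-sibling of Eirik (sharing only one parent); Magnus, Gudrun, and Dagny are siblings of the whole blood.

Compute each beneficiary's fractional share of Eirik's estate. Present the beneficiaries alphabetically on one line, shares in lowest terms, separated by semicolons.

No spouse, descendants, or parent survives, so the estate passes to Eirik's siblings per stirpes.
Half-blood siblings count for one-half the weight of whole-blood siblings at the initial division.
Dividing 1 in proportion to weights (total weight 7/2): Magnus (weight 1) → 2/7; Gudrun (weight 1) → 2/7; Dagny (weight 1) → 2/7; Asgeir (weight 1/2) → 1/7.
Magnus predeceased; the 2/7 allotted to Magnus's branch passes to Magnus's issue by representation.
The 2/7 is divided into 2 equal shares of 1/7 among Frida, Njord.
Frida is living and takes 1/7.
Njord is living and takes 1/7.
Gudrun is living and takes 2/7.
Dagny is living and takes 2/7.
Asgeir predeceased; the 1/7 allotted to Asgeir's branch passes to Asgeir's issue by representation.
The 1/7 is divided into 3 equal shares of 1/21 among Ragna, Liv, Oskar.
Ragna is living and takes 1/21.
Liv predeceased; the 1/21 allotted to Liv's branch passes to Liv's issue by representation.
The 1/21 is divided into 3 equal shares of 1/63 among Vidar, Sindre, Ingeborg.
Vidar is living and takes 1/63.
Sindre is living and takes 1/63.
Ingeborg is living and takes 1/63.
Oskar is living and takes 1/21.

Dagny 2/7; Frida 1/7; Gudrun 2/7; Ingeborg 1/63; Njord 1/7; Oskar 1/21; Ragna 1/21; Sindre 1/63; Vidar 1/63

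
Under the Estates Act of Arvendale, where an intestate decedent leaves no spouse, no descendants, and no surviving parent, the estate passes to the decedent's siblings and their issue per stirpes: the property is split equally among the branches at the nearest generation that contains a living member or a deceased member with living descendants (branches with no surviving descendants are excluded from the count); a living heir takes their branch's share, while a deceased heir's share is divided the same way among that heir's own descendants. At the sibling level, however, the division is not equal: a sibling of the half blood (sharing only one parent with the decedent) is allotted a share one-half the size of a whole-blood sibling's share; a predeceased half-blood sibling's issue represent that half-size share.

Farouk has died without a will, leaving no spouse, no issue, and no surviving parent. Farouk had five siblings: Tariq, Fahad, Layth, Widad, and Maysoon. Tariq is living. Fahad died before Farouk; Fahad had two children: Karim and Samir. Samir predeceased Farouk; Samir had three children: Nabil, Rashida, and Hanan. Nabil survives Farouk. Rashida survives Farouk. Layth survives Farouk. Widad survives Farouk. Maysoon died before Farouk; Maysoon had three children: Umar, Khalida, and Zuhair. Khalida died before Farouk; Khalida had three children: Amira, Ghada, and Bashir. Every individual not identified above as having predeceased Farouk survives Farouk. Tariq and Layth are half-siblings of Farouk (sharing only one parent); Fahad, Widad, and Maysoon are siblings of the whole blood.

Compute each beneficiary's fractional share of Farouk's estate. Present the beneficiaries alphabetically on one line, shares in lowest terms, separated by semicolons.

Amira 1/36; Bashir 1/36; Ghada 1/36; Hanan 1/24; Karim 1/8; Layth 1/8; Nabil 1/24; Rashida 1/24; Tariq 1/8; Umar 1/12; Widad 1/4; Zuhair 1/12

No spouse, descendants, or parent survives, so the estate passes to Farouk's siblings per stirpes.
Half-blood siblings count for one-half the weight of whole-blood siblings at the initial division.
Dividing 1 in proportion to weights (total weight 4): Tariq (weight 1/2) → 1/8; Fahad (weight 1) → 1/4; Layth (weight 1/2) → 1/8; Widad (weight 1) → 1/4; Maysoon (weight 1) → 1/4.
Tariq is living and takes 1/8.
Fahad predeceased; the 1/4 allotted to Fahad's branch passes to Fahad's issue by representation.
The 1/4 is divided into 2 equal shares of 1/8 among Karim, Samir.
Karim is living and takes 1/8.
Samir predeceased; the 1/8 allotted to Samir's branch passes to Samir's issue by representation.
The 1/8 is divided into 3 equal shares of 1/24 among Nabil, Rashida, Hanan.
Nabil is living and takes 1/24.
Rashida is living and takes 1/24.
Hanan is living and takes 1/24.
Layth is living and takes 1/8.
Widad is living and takes 1/4.
Maysoon predeceased; the 1/4 allotted to Maysoon's branch passes to Maysoon's issue by representation.
The 1/4 is divided into 3 equal shares of 1/12 among Umar, Khalida, Zuhair.
Umar is living and takes 1/12.
Khalida predeceased; the 1/12 allotted to Khalida's branch passes to Khalida's issue by representation.
The 1/12 is divided into 3 equal shares of 1/36 among Amira, Ghada, Bashir.
Amira is living and takes 1/36.
Ghada is living and takes 1/36.
Bashir is living and takes 1/36.
Zuhair is living and takes 1/12.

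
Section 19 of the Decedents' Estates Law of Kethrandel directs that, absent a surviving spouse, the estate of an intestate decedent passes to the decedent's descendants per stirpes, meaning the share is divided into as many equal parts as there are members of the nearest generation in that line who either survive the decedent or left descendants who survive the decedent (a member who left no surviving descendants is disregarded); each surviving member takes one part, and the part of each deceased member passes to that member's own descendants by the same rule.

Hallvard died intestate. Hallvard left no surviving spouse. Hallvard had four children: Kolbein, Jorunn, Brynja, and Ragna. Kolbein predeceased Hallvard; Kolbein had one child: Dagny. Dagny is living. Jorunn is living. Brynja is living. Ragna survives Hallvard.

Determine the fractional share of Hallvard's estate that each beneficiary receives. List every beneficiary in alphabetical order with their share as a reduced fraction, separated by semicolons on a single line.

Brynja 1/4; Dagny 1/4; Jorunn 1/4; Ragna 1/4

There is no surviving spouse, so the entire estate passes to Hallvard's descendants per stirpes.
The estate is divided into 4 equal shares of 1/4 among Kolbein, Jorunn, Brynja, Ragna.
Kolbein predeceased; the 1/4 allotted to Kolbein's branch passes to Kolbein's issue by representation.
Dagny is the sole taker at this level and receives the full 1/4.
Jorunn is living and takes 1/4.
Brynja is living and takes 1/4.
Ragna is living and takes 1/4.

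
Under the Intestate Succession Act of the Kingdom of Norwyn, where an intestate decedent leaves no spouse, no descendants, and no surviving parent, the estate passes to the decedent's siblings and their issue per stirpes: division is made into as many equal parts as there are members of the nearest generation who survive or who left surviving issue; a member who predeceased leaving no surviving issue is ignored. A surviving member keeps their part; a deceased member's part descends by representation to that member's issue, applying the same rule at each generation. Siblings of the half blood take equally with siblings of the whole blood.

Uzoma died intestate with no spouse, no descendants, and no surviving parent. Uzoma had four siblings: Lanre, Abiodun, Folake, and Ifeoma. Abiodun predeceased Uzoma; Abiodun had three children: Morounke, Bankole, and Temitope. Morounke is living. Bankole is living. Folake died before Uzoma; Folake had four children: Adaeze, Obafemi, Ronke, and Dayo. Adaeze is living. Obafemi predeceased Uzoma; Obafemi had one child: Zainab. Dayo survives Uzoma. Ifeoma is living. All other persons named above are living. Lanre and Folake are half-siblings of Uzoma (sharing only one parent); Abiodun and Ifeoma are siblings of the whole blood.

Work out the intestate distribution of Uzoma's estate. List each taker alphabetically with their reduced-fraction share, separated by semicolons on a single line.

Adaeze 1/16; Bankole 1/12; Dayo 1/16; Ifeoma 1/4; Lanre 1/4; Morounke 1/12; Ronke 1/16; Temitope 1/12; Zainab 1/16

No spouse, descendants, or parent survives, so the estate passes to Uzoma's siblings per stirpes.
Half-blood and whole-blood siblings take equally under the stated rule.
The estate is divided into 4 equal shares of 1/4 among Lanre, Abiodun, Folake, Ifeoma.
Lanre is living and takes 1/4.
Abiodun predeceased; the 1/4 allotted to Abiodun's branch passes to Abiodun's issue by representation.
The 1/4 is divided into 3 equal shares of 1/12 among Morounke, Bankole, Temitope.
Morounke is living and takes 1/12.
Bankole is living and takes 1/12.
Temitope is living and takes 1/12.
Folake predeceased; the 1/4 allotted to Folake's branch passes to Folake's issue by representation.
The 1/4 is divided into 4 equal shares of 1/16 among Adaeze, Obafemi, Ronke, Dayo.
Adaeze is living and takes 1/16.
Obafemi predeceased; the 1/16 allotted to Obafemi's branch passes to Obafemi's issue by representation.
Zainab is the sole taker at this level and receives the full 1/16.
Ronke is living and takes 1/16.
Dayo is living and takes 1/16.
Ifeoma is living and takes 1/4.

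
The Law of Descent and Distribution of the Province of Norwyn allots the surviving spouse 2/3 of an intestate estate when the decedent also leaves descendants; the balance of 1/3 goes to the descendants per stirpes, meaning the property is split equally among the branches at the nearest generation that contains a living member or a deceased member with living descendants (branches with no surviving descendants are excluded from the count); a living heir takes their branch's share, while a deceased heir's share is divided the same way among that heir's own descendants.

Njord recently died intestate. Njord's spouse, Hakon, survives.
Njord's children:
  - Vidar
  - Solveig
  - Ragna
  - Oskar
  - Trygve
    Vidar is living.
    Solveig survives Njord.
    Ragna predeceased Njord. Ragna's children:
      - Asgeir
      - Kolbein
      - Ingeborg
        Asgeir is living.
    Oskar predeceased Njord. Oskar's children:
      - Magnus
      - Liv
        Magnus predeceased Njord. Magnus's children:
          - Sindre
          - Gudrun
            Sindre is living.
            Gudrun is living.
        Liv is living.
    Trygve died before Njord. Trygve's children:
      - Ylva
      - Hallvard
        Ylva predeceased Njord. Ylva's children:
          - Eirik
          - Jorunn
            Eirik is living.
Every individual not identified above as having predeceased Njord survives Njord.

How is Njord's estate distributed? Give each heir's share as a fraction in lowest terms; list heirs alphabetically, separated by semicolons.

Asgeir 1/45; Eirik 1/60; Gudrun 1/60; Hakon 2/3; Hallvard 1/30; Ingeborg 1/45; Jorunn 1/60; Kolbein 1/45; Liv 1/30; Sindre 1/60; Solveig 1/15; Vidar 1/15

Hakon, as surviving spouse, takes 2/3.
The remaining 1/3 passes to Njord's descendants per stirpes.
The 1/3 is divided into 5 equal shares of 1/15 among Vidar, Solveig, Ragna, Oskar, Trygve.
Vidar is living and takes 1/15.
Solveig is living and takes 1/15.
Ragna predeceased; the 1/15 allotted to Ragna's branch passes to Ragna's issue by representation.
The 1/15 is divided into 3 equal shares of 1/45 among Asgeir, Kolbein, Ingeborg.
Asgeir is living and takes 1/45.
Kolbein is living and takes 1/45.
Ingeborg is living and takes 1/45.
Oskar predeceased; the 1/15 allotted to Oskar's branch passes to Oskar's issue by representation.
The 1/15 is divided into 2 equal shares of 1/30 among Magnus, Liv.
Magnus predeceased; the 1/30 allotted to Magnus's branch passes to Magnus's issue by representation.
The 1/30 is divided into 2 equal shares of 1/60 among Sindre, Gudrun.
Sindre is living and takes 1/60.
Gudrun is living and takes 1/60.
Liv is living and takes 1/30.
Trygve predeceased; the 1/15 allotted to Trygve's branch passes to Trygve's issue by representation.
The 1/15 is divided into 2 equal shares of 1/30 among Ylva, Hallvard.
Ylva predeceased; the 1/30 allotted to Ylva's branch passes to Ylva's issue by representation.
The 1/30 is divided into 2 equal shares of 1/60 among Eirik, Jorunn.
Eirik is living and takes 1/60.
Jorunn is living and takes 1/60.
Hallvard is living and takes 1/30.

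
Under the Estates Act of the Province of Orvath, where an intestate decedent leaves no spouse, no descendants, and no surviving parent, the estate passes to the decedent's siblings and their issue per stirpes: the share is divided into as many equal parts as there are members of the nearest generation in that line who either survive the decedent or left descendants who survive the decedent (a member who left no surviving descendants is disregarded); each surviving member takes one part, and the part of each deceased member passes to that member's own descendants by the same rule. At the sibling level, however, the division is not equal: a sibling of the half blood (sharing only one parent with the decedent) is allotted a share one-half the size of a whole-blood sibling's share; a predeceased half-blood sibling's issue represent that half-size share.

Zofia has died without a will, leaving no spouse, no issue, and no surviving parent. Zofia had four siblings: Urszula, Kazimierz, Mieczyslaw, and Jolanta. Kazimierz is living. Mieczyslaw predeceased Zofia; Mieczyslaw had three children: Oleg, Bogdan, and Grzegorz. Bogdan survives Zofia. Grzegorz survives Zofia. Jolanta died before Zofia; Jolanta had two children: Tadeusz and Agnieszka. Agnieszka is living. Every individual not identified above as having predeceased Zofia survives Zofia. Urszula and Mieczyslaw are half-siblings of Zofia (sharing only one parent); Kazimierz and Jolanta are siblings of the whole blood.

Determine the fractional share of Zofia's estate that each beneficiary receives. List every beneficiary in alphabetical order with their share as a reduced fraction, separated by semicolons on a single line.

No spouse, descendants, or parent survives, so the estate passes to Zofia's siblings per stirpes.
Half-blood siblings count for one-half the weight of whole-blood siblings at the initial division.
Dividing 1 in proportion to weights (total weight 3): Urszula (weight 1/2) → 1/6; Kazimierz (weight 1) → 1/3; Mieczyslaw (weight 1/2) → 1/6; Jolanta (weight 1) → 1/3.
Urszula is living and takes 1/6.
Kazimierz is living and takes 1/3.
Mieczyslaw predeceased; the 1/6 allotted to Mieczyslaw's branch passes to Mieczyslaw's issue by representation.
The 1/6 is divided into 3 equal shares of 1/18 among Oleg, Bogdan, Grzegorz.
Oleg is living and takes 1/18.
Bogdan is living and takes 1/18.
Grzegorz is living and takes 1/18.
Jolanta predeceased; the 1/3 allotted to Jolanta's branch passes to Jolanta's issue by representation.
The 1/3 is divided into 2 equal shares of 1/6 among Tadeusz, Agnieszka.
Tadeusz is living and takes 1/6.
Agnieszka is living and takes 1/6.

Agnieszka 1/6; Bogdan 1/18; Grzegorz 1/18; Kazimierz 1/3; Oleg 1/18; Tadeusz 1/6; Urszula 1/6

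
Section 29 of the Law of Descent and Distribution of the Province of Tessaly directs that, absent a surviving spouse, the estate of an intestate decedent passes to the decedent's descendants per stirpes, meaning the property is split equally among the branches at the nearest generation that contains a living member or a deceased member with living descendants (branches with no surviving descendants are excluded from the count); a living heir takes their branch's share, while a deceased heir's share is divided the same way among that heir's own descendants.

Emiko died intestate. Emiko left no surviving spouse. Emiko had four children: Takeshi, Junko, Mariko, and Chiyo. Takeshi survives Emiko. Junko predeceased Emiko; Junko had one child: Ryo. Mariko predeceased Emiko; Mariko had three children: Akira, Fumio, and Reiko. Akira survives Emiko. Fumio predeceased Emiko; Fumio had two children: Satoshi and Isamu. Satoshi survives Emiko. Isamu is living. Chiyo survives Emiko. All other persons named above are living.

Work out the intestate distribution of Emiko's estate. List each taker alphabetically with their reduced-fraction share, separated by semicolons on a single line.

There is no surviving spouse, so the entire estate passes to Emiko's descendants per stirpes.
The estate is divided into 4 equal shares of 1/4 among Takeshi, Junko, Mariko, Chiyo.
Takeshi is living and takes 1/4.
Junko predeceased; the 1/4 allotted to Junko's branch passes to Junko's issue by representation.
Ryo is the sole taker at this level and receives the full 1/4.
Mariko predeceased; the 1/4 allotted to Mariko's branch passes to Mariko's issue by representation.
The 1/4 is divided into 3 equal shares of 1/12 among Akira, Fumio, Reiko.
Akira is living and takes 1/12.
Fumio predeceased; the 1/12 allotted to Fumio's branch passes to Fumio's issue by representation.
The 1/12 is divided into 2 equal shares of 1/24 among Satoshi, Isamu.
Satoshi is living and takes 1/24.
Isamu is living and takes 1/24.
Reiko is living and takes 1/12.
Chiyo is living and takes 1/4.

Akira 1/12; Chiyo 1/4; Isamu 1/24; Reiko 1/12; Ryo 1/4; Satoshi 1/24; Takeshi 1/4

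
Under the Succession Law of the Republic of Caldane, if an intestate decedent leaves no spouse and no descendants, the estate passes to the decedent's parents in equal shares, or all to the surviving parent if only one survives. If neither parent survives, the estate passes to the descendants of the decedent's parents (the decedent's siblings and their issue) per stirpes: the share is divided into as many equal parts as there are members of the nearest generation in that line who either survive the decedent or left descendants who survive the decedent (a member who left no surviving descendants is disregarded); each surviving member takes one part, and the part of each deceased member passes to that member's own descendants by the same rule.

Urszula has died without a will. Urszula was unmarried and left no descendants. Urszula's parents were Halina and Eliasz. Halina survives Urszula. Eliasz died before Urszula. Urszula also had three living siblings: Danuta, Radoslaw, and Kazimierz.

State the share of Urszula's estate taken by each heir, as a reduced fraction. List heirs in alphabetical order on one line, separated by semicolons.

Halina 1

Only one parent, Halina, survives, so Halina takes the entire estate. The siblings take nothing because a surviving parent has priority.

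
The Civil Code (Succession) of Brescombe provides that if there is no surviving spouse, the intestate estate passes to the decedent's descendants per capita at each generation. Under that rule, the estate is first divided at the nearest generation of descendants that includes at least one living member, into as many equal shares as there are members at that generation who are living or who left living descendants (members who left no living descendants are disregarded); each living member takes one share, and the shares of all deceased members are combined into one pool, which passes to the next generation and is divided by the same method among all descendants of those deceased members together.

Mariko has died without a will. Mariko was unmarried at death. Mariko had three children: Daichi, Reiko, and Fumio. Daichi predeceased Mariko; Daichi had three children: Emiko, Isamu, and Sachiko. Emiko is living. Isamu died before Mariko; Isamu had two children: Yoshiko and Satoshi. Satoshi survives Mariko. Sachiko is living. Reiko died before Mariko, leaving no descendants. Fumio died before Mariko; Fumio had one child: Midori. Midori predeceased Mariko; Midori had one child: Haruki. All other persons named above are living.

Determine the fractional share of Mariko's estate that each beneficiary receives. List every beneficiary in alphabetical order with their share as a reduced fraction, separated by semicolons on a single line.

Emiko 1/4; Haruki 1/6; Sachiko 1/4; Satoshi 1/6; Yoshiko 1/6

There is no surviving spouse, so the entire estate passes to Mariko's descendants per capita at each generation.
No one at generation 1 (Daichi, Fumio) is living; moving to the next generation.
At generation 2 (Emiko, Isamu, Sachiko, Midori) there are 4 shares of (1)/4 = 1/4 each.
Living: Emiko and Sachiko — each takes 1/4.
Deceased: Isamu and Midori. Their combined 1/2 is pooled and carried to generation 3.
At generation 3 (Yoshiko, Satoshi, Haruki) there are 3 shares of (1/2)/3 = 1/6 each.
Living: Yoshiko, Satoshi, and Haruki — each takes 1/6.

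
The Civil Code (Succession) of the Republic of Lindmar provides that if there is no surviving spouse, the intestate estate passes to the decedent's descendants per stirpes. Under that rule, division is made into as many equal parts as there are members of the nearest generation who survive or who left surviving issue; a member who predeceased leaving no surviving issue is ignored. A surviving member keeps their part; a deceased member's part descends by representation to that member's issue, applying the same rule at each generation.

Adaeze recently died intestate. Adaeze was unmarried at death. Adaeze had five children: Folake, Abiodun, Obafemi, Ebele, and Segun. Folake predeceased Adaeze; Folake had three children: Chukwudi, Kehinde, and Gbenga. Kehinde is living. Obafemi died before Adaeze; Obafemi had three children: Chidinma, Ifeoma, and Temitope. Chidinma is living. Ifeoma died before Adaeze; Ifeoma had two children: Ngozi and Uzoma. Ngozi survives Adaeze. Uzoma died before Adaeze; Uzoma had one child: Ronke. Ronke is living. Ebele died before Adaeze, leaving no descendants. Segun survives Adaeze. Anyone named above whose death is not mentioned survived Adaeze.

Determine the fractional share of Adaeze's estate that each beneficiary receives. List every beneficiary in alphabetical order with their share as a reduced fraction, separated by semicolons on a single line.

There is no surviving spouse, so the entire estate passes to Adaeze's descendants per stirpes.
Ebele left no surviving issue, so that branch lapses and is disregarded.
The estate is divided into 4 equal shares of 1/4 among Folake, Abiodun, Obafemi, Segun.
Folake predeceased; the 1/4 allotted to Folake's branch passes to Folake's issue by representation.
The 1/4 is divided into 3 equal shares of 1/12 among Chukwudi, Kehinde, Gbenga.
Chukwudi is living and takes 1/12.
Kehinde is living and takes 1/12.
Gbenga is living and takes 1/12.
Abiodun is living and takes 1/4.
Obafemi predeceased; the 1/4 allotted to Obafemi's branch passes to Obafemi's issue by representation.
The 1/4 is divided into 3 equal shares of 1/12 among Chidinma, Ifeoma, Temitope.
Chidinma is living and takes 1/12.
Ifeoma predeceased; the 1/12 allotted to Ifeoma's branch passes to Ifeoma's issue by representation.
The 1/12 is divided into 2 equal shares of 1/24 among Ngozi, Uzoma.
Ngozi is living and takes 1/24.
Uzoma predeceased; the 1/24 allotted to Uzoma's branch passes to Uzoma's issue by representation.
Ronke is the sole taker at this level and receives the full 1/24.
Temitope is living and takes 1/12.
Segun is living and takes 1/4.

Abiodun 1/4; Chidinma 1/12; Chukwudi 1/12; Gbenga 1/12; Kehinde 1/12; Ngozi 1/24; Ronke 1/24; Segun 1/4; Temitope 1/12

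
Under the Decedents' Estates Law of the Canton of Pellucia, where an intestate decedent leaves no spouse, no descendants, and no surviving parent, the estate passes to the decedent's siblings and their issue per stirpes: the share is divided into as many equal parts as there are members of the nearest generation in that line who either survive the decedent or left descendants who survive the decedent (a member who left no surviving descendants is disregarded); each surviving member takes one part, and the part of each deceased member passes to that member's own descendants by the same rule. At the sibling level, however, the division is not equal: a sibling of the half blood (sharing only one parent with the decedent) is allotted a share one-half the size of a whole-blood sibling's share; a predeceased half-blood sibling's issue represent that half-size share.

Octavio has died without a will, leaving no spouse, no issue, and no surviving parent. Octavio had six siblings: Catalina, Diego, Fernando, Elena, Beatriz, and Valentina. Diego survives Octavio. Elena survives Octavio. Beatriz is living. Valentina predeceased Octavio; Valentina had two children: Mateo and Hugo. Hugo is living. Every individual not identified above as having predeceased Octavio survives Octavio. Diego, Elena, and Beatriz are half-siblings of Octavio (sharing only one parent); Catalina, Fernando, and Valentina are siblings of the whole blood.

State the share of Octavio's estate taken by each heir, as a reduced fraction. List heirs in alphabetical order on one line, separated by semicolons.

Beatriz 1/9; Catalina 2/9; Diego 1/9; Elena 1/9; Fernando 2/9; Hugo 1/9; Mateo 1/9

No spouse, descendants, or parent survives, so the estate passes to Octavio's siblings per stirpes.
Half-blood siblings count for one-half the weight of whole-blood siblings at the initial division.
Dividing 1 in proportion to weights (total weight 9/2): Catalina (weight 1) → 2/9; Diego (weight 1/2) → 1/9; Fernando (weight 1) → 2/9; Elena (weight 1/2) → 1/9; Beatriz (weight 1/2) → 1/9; Valentina (weight 1) → 2/9.
Catalina is living and takes 2/9.
Diego is living and takes 1/9.
Fernando is living and takes 2/9.
Elena is living and takes 1/9.
Beatriz is living and takes 1/9.
Valentina predeceased; the 2/9 allotted to Valentina's branch passes to Valentina's issue by representation.
The 2/9 is divided into 2 equal shares of 1/9 among Mateo, Hugo.
Mateo is living and takes 1/9.
Hugo is living and takes 1/9.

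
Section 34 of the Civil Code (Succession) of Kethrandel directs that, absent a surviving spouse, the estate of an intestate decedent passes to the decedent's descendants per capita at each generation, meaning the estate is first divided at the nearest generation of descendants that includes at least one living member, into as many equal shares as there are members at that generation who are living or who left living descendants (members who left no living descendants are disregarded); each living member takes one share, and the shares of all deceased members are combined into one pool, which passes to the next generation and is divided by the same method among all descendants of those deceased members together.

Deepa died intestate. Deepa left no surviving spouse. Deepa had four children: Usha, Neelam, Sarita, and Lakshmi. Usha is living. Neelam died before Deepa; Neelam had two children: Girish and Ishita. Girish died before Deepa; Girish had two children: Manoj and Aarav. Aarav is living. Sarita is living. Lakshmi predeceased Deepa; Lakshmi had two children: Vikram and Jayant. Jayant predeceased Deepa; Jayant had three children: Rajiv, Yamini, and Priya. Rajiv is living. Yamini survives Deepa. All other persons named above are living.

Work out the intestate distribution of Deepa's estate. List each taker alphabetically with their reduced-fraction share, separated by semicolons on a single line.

Aarav 1/20; Ishita 1/8; Manoj 1/20; Priya 1/20; Rajiv 1/20; Sarita 1/4; Usha 1/4; Vikram 1/8; Yamini 1/20

There is no surviving spouse, so the entire estate passes to Deepa's descendants per capita at each generation.
At generation 1 (Usha, Neelam, Sarita, Lakshmi) there are 4 shares of (1)/4 = 1/4 each.
Living: Usha and Sarita — each takes 1/4.
Deceased: Neelam and Lakshmi. Their combined 1/2 is pooled and carried to generation 2.
At generation 2 (Girish, Ishita, Vikram, Jayant) there are 4 shares of (1/2)/4 = 1/8 each.
Living: Ishita and Vikram — each takes 1/8.
Deceased: Girish and Jayant. Their combined 1/4 is pooled and carried to generation 3.
At generation 3 (Manoj, Aarav, Rajiv, Yamini, Priya) there are 5 shares of (1/4)/5 = 1/20 each.
Living: Manoj, Aarav, Rajiv, Yamini, and Priya — each takes 1/20.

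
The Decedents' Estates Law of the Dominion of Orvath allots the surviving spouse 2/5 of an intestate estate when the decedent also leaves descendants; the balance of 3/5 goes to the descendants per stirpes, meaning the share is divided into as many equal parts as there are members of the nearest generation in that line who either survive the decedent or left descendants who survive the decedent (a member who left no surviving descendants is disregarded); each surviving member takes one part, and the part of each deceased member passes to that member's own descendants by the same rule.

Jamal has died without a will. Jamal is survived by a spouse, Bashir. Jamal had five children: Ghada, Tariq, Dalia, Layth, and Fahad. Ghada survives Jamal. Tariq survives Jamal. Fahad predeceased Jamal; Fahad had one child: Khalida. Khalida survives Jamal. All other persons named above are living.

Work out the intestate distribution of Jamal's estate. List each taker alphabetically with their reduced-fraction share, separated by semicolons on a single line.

Bashir, as surviving spouse, takes 2/5.
The remaining 3/5 passes to Jamal's descendants per stirpes.
The 3/5 is divided into 5 equal shares of 3/25 among Ghada, Tariq, Dalia, Layth, Fahad.
Ghada is living and takes 3/25.
Tariq is living and takes 3/25.
Dalia is living and takes 3/25.
Layth is living and takes 3/25.
Fahad predeceased; the 3/25 allotted to Fahad's branch passes to Fahad's issue by representation.
Khalida is the sole taker at this level and receives the full 3/25.

Bashir 2/5; Dalia 3/25; Ghada 3/25; Khalida 3/25; Layth 3/25; Tariq 3/25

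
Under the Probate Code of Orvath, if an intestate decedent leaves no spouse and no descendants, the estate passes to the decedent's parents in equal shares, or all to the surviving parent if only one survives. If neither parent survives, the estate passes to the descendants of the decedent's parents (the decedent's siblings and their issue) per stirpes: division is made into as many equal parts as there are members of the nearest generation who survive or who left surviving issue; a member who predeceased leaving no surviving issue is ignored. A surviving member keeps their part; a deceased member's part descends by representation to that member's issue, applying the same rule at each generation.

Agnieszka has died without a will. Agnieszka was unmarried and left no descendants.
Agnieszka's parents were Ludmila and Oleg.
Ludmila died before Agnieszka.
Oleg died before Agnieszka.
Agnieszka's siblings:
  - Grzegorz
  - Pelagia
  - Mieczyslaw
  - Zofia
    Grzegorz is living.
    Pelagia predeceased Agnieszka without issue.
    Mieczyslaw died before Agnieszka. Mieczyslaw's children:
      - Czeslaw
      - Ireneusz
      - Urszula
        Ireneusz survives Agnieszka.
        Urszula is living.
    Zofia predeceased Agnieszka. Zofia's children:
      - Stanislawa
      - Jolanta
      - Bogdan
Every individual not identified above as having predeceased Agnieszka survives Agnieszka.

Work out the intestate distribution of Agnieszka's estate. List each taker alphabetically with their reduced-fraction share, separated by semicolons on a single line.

Bogdan 1/9; Czeslaw 1/9; Grzegorz 1/3; Ireneusz 1/9; Jolanta 1/9; Stanislawa 1/9; Urszula 1/9

Neither parent survives and there are no descendants, so the estate passes to Agnieszka's siblings and their issue per stirpes.
Pelagia left no surviving issue, so that branch lapses and is disregarded.
The estate is divided into 3 equal shares of 1/3 among Grzegorz, Mieczyslaw, Zofia.
Grzegorz is living and takes 1/3.
Mieczyslaw predeceased; the 1/3 allotted to Mieczyslaw's branch passes to Mieczyslaw's issue by representation.
The 1/3 is divided into 3 equal shares of 1/9 among Czeslaw, Ireneusz, Urszula.
Czeslaw is living and takes 1/9.
Ireneusz is living and takes 1/9.
Urszula is living and takes 1/9.
Zofia predeceased; the 1/3 allotted to Zofia's branch passes to Zofia's issue by representation.
The 1/3 is divided into 3 equal shares of 1/9 among Stanislawa, Jolanta, Bogdan.
Stanislawa is living and takes 1/9.
Jolanta is living and takes 1/9.
Bogdan is living and takes 1/9.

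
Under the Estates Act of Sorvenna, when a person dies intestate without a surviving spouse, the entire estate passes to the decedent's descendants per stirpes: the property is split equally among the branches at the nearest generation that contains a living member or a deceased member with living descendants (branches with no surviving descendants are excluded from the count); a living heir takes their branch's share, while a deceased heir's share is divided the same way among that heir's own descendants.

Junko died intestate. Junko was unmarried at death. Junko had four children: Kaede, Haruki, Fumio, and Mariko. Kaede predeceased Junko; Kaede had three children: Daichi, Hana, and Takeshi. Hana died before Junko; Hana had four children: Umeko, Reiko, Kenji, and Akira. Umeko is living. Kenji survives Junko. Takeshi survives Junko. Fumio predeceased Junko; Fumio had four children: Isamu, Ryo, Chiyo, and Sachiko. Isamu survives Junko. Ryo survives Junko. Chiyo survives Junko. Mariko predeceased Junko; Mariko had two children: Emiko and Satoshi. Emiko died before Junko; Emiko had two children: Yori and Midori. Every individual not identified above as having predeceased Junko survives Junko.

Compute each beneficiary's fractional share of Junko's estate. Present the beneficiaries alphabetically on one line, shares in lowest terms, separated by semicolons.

Akira 1/48; Chiyo 1/16; Daichi 1/12; Haruki 1/4; Isamu 1/16; Kenji 1/48; Midori 1/16; Reiko 1/48; Ryo 1/16; Sachiko 1/16; Satoshi 1/8; Takeshi 1/12; Umeko 1/48; Yori 1/16

There is no surviving spouse, so the entire estate passes to Junko's descendants per stirpes.
The estate is divided into 4 equal shares of 1/4 among Kaede, Haruki, Fumio, Mariko.
Kaede predeceased; the 1/4 allotted to Kaede's branch passes to Kaede's issue by representation.
The 1/4 is divided into 3 equal shares of 1/12 among Daichi, Hana, Takeshi.
Daichi is living and takes 1/12.
Hana predeceased; the 1/12 allotted to Hana's branch passes to Hana's issue by representation.
The 1/12 is divided into 4 equal shares of 1/48 among Umeko, Reiko, Kenji, Akira.
Umeko is living and takes 1/48.
Reiko is living and takes 1/48.
Kenji is living and takes 1/48.
Akira is living and takes 1/48.
Takeshi is living and takes 1/12.
Haruki is living and takes 1/4.
Fumio predeceased; the 1/4 allotted to Fumio's branch passes to Fumio's issue by representation.
The 1/4 is divided into 4 equal shares of 1/16 among Isamu, Ryo, Chiyo, Sachiko.
Isamu is living and takes 1/16.
Ryo is living and takes 1/16.
Chiyo is living and takes 1/16.
Sachiko is living and takes 1/16.
Mariko predeceased; the 1/4 allotted to Mariko's branch passes to Mariko's issue by representation.
The 1/4 is divided into 2 equal shares of 1/8 among Emiko, Satoshi.
Emiko predeceased; the 1/8 allotted to Emiko's branch passes to Emiko's issue by representation.
The 1/8 is divided into 2 equal shares of 1/16 among Yori, Midori.
Yori is living and takes 1/16.
Midori is living and takes 1/16.
Satoshi is living and takes 1/8.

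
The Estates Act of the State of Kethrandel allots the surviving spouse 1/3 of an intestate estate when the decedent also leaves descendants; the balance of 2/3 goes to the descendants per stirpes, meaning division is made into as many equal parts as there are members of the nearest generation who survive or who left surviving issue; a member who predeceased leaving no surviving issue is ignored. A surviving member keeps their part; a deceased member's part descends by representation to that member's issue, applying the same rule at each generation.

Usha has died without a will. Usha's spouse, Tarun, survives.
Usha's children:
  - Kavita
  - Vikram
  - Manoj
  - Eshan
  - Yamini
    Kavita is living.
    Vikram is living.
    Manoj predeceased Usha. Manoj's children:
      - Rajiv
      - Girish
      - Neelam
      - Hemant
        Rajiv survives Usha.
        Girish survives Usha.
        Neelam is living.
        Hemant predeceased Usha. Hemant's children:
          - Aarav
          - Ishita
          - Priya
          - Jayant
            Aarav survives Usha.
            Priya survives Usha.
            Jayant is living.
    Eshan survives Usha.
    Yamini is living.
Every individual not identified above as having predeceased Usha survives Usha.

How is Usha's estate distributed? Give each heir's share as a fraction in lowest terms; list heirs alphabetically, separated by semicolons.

Tarun, as surviving spouse, takes 1/3.
The remaining 2/3 passes to Usha's descendants per stirpes.
The 2/3 is divided into 5 equal shares of 2/15 among Kavita, Vikram, Manoj, Eshan, Yamini.
Kavita is living and takes 2/15.
Vikram is living and takes 2/15.
Manoj predeceased; the 2/15 allotted to Manoj's branch passes to Manoj's issue by representation.
The 2/15 is divided into 4 equal shares of 1/30 among Rajiv, Girish, Neelam, Hemant.
Rajiv is living and takes 1/30.
Girish is living and takes 1/30.
Neelam is living and takes 1/30.
Hemant predeceased; the 1/30 allotted to Hemant's branch passes to Hemant's issue by representation.
The 1/30 is divided into 4 equal shares of 1/120 among Aarav, Ishita, Priya, Jayant.
Aarav is living and takes 1/120.
Ishita is living and takes 1/120.
Priya is living and takes 1/120.
Jayant is living and takes 1/120.
Eshan is living and takes 2/15.
Yamini is living and takes 2/15.

Aarav 1/120; Eshan 2/15; Girish 1/30; Ishita 1/120; Jayant 1/120; Kavita 2/15; Neelam 1/30; Priya 1/120; Rajiv 1/30; Tarun 1/3; Vikram 2/15; Yamini 2/15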